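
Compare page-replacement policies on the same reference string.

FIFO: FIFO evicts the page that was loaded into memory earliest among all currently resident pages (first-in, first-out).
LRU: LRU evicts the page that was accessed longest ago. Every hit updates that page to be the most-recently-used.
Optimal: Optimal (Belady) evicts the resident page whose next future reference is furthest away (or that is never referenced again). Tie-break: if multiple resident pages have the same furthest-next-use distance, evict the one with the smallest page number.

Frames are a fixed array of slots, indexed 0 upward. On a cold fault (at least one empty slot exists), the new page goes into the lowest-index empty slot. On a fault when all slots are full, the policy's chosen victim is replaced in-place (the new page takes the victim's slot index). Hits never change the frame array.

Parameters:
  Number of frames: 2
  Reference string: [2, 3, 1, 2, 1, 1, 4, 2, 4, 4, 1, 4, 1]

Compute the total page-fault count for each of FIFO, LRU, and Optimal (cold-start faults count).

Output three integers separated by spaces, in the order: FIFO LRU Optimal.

--- FIFO ---
  step 0: ref 2 -> FAULT, frames=[2,-] (faults so far: 1)
  step 1: ref 3 -> FAULT, frames=[2,3] (faults so far: 2)
  step 2: ref 1 -> FAULT, evict 2, frames=[1,3] (faults so far: 3)
  step 3: ref 2 -> FAULT, evict 3, frames=[1,2] (faults so far: 4)
  step 4: ref 1 -> HIT, frames=[1,2] (faults so far: 4)
  step 5: ref 1 -> HIT, frames=[1,2] (faults so far: 4)
  step 6: ref 4 -> FAULT, evict 1, frames=[4,2] (faults so far: 5)
  step 7: ref 2 -> HIT, frames=[4,2] (faults so far: 5)
  step 8: ref 4 -> HIT, frames=[4,2] (faults so far: 5)
  step 9: ref 4 -> HIT, frames=[4,2] (faults so far: 5)
  step 10: ref 1 -> FAULT, evict 2, frames=[4,1] (faults so far: 6)
  step 11: ref 4 -> HIT, frames=[4,1] (faults so far: 6)
  step 12: ref 1 -> HIT, frames=[4,1] (faults so far: 6)
  FIFO total faults: 6
--- LRU ---
  step 0: ref 2 -> FAULT, frames=[2,-] (faults so far: 1)
  step 1: ref 3 -> FAULT, frames=[2,3] (faults so far: 2)
  step 2: ref 1 -> FAULT, evict 2, frames=[1,3] (faults so far: 3)
  step 3: ref 2 -> FAULT, evict 3, frames=[1,2] (faults so far: 4)
  step 4: ref 1 -> HIT, frames=[1,2] (faults so far: 4)
  step 5: ref 1 -> HIT, frames=[1,2] (faults so far: 4)
  step 6: ref 4 -> FAULT, evict 2, frames=[1,4] (faults so far: 5)
  step 7: ref 2 -> FAULT, evict 1, frames=[2,4] (faults so far: 6)
  step 8: ref 4 -> HIT, frames=[2,4] (faults so far: 6)
  step 9: ref 4 -> HIT, frames=[2,4] (faults so far: 6)
  step 10: ref 1 -> FAULT, evict 2, frames=[1,4] (faults so far: 7)
  step 11: ref 4 -> HIT, frames=[1,4] (faults so far: 7)
  step 12: ref 1 -> HIT, frames=[1,4] (faults so far: 7)
  LRU total faults: 7
--- Optimal ---
  step 0: ref 2 -> FAULT, frames=[2,-] (faults so far: 1)
  step 1: ref 3 -> FAULT, frames=[2,3] (faults so far: 2)
  step 2: ref 1 -> FAULT, evict 3, frames=[2,1] (faults so far: 3)
  step 3: ref 2 -> HIT, frames=[2,1] (faults so far: 3)
  step 4: ref 1 -> HIT, frames=[2,1] (faults so far: 3)
  step 5: ref 1 -> HIT, frames=[2,1] (faults so far: 3)
  step 6: ref 4 -> FAULT, evict 1, frames=[2,4] (faults so far: 4)
  step 7: ref 2 -> HIT, frames=[2,4] (faults so far: 4)
  step 8: ref 4 -> HIT, frames=[2,4] (faults so far: 4)
  step 9: ref 4 -> HIT, frames=[2,4] (faults so far: 4)
  step 10: ref 1 -> FAULT, evict 2, frames=[1,4] (faults so far: 5)
  step 11: ref 4 -> HIT, frames=[1,4] (faults so far: 5)
  step 12: ref 1 -> HIT, frames=[1,4] (faults so far: 5)
  Optimal total faults: 5

Answer: 6 7 5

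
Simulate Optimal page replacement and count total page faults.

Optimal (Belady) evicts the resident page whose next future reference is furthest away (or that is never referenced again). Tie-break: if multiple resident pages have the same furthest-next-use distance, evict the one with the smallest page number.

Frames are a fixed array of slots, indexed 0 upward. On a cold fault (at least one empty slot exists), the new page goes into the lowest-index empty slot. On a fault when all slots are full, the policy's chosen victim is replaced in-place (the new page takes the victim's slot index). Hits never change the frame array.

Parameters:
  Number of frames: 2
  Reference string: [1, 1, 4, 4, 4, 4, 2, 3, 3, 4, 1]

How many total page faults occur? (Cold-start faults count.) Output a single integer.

Answer: 5

Derivation:
Step 0: ref 1 → FAULT, frames=[1,-]
Step 1: ref 1 → HIT, frames=[1,-]
Step 2: ref 4 → FAULT, frames=[1,4]
Step 3: ref 4 → HIT, frames=[1,4]
Step 4: ref 4 → HIT, frames=[1,4]
Step 5: ref 4 → HIT, frames=[1,4]
Step 6: ref 2 → FAULT (evict 1), frames=[2,4]
Step 7: ref 3 → FAULT (evict 2), frames=[3,4]
Step 8: ref 3 → HIT, frames=[3,4]
Step 9: ref 4 → HIT, frames=[3,4]
Step 10: ref 1 → FAULT (evict 3), frames=[1,4]
Total faults: 5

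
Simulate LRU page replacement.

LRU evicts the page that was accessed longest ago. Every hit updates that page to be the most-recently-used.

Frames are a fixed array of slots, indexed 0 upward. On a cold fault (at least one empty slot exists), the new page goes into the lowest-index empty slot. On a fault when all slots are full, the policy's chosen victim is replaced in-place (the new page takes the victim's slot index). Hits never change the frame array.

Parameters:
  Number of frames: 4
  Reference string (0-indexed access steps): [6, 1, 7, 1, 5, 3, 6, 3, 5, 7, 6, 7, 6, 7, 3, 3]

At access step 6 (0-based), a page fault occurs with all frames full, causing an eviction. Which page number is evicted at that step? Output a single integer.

Step 0: ref 6 -> FAULT, frames=[6,-,-,-]
Step 1: ref 1 -> FAULT, frames=[6,1,-,-]
Step 2: ref 7 -> FAULT, frames=[6,1,7,-]
Step 3: ref 1 -> HIT, frames=[6,1,7,-]
Step 4: ref 5 -> FAULT, frames=[6,1,7,5]
Step 5: ref 3 -> FAULT, evict 6, frames=[3,1,7,5]
Step 6: ref 6 -> FAULT, evict 7, frames=[3,1,6,5]
At step 6: evicted page 7

Answer: 7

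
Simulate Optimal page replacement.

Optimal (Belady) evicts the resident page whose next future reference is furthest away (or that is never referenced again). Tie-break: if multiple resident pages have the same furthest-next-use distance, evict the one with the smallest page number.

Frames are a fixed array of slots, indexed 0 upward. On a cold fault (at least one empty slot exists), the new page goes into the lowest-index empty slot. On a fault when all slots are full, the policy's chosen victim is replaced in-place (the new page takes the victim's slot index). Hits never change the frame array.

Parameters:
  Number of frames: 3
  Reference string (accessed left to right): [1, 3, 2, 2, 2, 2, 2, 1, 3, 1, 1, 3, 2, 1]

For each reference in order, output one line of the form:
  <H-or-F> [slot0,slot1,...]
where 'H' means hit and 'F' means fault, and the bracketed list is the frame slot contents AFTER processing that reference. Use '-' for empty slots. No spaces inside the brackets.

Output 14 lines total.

F [1,-,-]
F [1,3,-]
F [1,3,2]
H [1,3,2]
H [1,3,2]
H [1,3,2]
H [1,3,2]
H [1,3,2]
H [1,3,2]
H [1,3,2]
H [1,3,2]
H [1,3,2]
H [1,3,2]
H [1,3,2]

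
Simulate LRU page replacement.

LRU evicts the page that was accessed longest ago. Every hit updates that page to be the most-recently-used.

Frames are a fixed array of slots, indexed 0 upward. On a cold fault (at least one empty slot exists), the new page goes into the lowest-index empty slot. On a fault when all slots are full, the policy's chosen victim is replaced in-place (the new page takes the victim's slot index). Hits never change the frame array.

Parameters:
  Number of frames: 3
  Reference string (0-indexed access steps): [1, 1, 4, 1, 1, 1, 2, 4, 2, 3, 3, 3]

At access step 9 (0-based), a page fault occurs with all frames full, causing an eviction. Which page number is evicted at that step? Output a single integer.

Answer: 1

Derivation:
Step 0: ref 1 -> FAULT, frames=[1,-,-]
Step 1: ref 1 -> HIT, frames=[1,-,-]
Step 2: ref 4 -> FAULT, frames=[1,4,-]
Step 3: ref 1 -> HIT, frames=[1,4,-]
Step 4: ref 1 -> HIT, frames=[1,4,-]
Step 5: ref 1 -> HIT, frames=[1,4,-]
Step 6: ref 2 -> FAULT, frames=[1,4,2]
Step 7: ref 4 -> HIT, frames=[1,4,2]
Step 8: ref 2 -> HIT, frames=[1,4,2]
Step 9: ref 3 -> FAULT, evict 1, frames=[3,4,2]
At step 9: evicted page 1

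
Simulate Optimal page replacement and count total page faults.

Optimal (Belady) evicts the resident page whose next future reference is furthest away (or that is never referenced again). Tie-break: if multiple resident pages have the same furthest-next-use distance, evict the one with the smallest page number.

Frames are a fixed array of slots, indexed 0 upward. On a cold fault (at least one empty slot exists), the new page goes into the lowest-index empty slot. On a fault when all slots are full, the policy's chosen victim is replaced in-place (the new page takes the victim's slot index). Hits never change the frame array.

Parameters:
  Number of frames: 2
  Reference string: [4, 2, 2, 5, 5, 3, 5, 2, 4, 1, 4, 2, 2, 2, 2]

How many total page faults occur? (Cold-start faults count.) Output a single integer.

Answer: 8

Derivation:
Step 0: ref 4 → FAULT, frames=[4,-]
Step 1: ref 2 → FAULT, frames=[4,2]
Step 2: ref 2 → HIT, frames=[4,2]
Step 3: ref 5 → FAULT (evict 4), frames=[5,2]
Step 4: ref 5 → HIT, frames=[5,2]
Step 5: ref 3 → FAULT (evict 2), frames=[5,3]
Step 6: ref 5 → HIT, frames=[5,3]
Step 7: ref 2 → FAULT (evict 3), frames=[5,2]
Step 8: ref 4 → FAULT (evict 5), frames=[4,2]
Step 9: ref 1 → FAULT (evict 2), frames=[4,1]
Step 10: ref 4 → HIT, frames=[4,1]
Step 11: ref 2 → FAULT (evict 1), frames=[4,2]
Step 12: ref 2 → HIT, frames=[4,2]
Step 13: ref 2 → HIT, frames=[4,2]
Step 14: ref 2 → HIT, frames=[4,2]
Total faults: 8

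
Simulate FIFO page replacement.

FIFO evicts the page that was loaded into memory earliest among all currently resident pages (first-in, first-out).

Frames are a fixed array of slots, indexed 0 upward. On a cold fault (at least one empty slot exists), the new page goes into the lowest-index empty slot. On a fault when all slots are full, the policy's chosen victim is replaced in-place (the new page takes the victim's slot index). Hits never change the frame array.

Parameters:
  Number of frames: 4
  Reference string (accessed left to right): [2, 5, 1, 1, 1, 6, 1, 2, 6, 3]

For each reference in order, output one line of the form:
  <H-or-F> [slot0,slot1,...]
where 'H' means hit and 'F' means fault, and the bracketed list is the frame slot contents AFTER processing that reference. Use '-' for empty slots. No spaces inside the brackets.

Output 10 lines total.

F [2,-,-,-]
F [2,5,-,-]
F [2,5,1,-]
H [2,5,1,-]
H [2,5,1,-]
F [2,5,1,6]
H [2,5,1,6]
H [2,5,1,6]
H [2,5,1,6]
F [3,5,1,6]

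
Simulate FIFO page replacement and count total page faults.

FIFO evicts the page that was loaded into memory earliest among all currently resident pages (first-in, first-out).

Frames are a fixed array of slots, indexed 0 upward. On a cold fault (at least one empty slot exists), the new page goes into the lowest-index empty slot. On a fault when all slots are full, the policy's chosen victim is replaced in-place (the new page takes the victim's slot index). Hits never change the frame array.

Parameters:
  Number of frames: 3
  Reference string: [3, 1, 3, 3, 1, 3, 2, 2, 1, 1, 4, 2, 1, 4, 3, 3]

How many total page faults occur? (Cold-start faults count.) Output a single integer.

Step 0: ref 3 → FAULT, frames=[3,-,-]
Step 1: ref 1 → FAULT, frames=[3,1,-]
Step 2: ref 3 → HIT, frames=[3,1,-]
Step 3: ref 3 → HIT, frames=[3,1,-]
Step 4: ref 1 → HIT, frames=[3,1,-]
Step 5: ref 3 → HIT, frames=[3,1,-]
Step 6: ref 2 → FAULT, frames=[3,1,2]
Step 7: ref 2 → HIT, frames=[3,1,2]
Step 8: ref 1 → HIT, frames=[3,1,2]
Step 9: ref 1 → HIT, frames=[3,1,2]
Step 10: ref 4 → FAULT (evict 3), frames=[4,1,2]
Step 11: ref 2 → HIT, frames=[4,1,2]
Step 12: ref 1 → HIT, frames=[4,1,2]
Step 13: ref 4 → HIT, frames=[4,1,2]
Step 14: ref 3 → FAULT (evict 1), frames=[4,3,2]
Step 15: ref 3 → HIT, frames=[4,3,2]
Total faults: 5

Answer: 5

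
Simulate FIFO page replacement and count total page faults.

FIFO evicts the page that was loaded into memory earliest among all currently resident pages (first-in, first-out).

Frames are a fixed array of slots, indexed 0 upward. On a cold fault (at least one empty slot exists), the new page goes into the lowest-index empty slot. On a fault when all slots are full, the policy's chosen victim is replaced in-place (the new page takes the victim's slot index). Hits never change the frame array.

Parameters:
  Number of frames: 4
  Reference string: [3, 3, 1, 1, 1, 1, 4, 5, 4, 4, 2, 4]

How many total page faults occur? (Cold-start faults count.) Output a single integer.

Answer: 5

Derivation:
Step 0: ref 3 → FAULT, frames=[3,-,-,-]
Step 1: ref 3 → HIT, frames=[3,-,-,-]
Step 2: ref 1 → FAULT, frames=[3,1,-,-]
Step 3: ref 1 → HIT, frames=[3,1,-,-]
Step 4: ref 1 → HIT, frames=[3,1,-,-]
Step 5: ref 1 → HIT, frames=[3,1,-,-]
Step 6: ref 4 → FAULT, frames=[3,1,4,-]
Step 7: ref 5 → FAULT, frames=[3,1,4,5]
Step 8: ref 4 → HIT, frames=[3,1,4,5]
Step 9: ref 4 → HIT, frames=[3,1,4,5]
Step 10: ref 2 → FAULT (evict 3), frames=[2,1,4,5]
Step 11: ref 4 → HIT, frames=[2,1,4,5]
Total faults: 5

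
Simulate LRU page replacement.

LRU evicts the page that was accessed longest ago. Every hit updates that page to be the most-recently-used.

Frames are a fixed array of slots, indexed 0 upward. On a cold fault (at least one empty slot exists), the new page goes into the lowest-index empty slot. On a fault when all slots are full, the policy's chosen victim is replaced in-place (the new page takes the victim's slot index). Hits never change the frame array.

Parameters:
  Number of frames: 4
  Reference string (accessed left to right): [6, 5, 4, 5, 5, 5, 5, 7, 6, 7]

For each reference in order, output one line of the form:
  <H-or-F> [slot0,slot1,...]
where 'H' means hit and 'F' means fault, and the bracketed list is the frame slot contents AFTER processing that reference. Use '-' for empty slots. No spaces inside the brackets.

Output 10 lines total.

F [6,-,-,-]
F [6,5,-,-]
F [6,5,4,-]
H [6,5,4,-]
H [6,5,4,-]
H [6,5,4,-]
H [6,5,4,-]
F [6,5,4,7]
H [6,5,4,7]
H [6,5,4,7]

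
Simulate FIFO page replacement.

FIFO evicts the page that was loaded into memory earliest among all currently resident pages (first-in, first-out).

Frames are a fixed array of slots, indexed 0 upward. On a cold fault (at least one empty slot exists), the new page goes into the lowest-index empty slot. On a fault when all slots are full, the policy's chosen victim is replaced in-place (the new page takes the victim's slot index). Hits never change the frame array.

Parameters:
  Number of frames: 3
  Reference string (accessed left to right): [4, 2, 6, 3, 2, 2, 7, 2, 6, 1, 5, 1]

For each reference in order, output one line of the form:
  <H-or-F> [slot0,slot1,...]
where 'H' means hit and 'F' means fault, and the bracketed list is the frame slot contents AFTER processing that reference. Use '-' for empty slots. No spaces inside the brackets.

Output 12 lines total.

F [4,-,-]
F [4,2,-]
F [4,2,6]
F [3,2,6]
H [3,2,6]
H [3,2,6]
F [3,7,6]
F [3,7,2]
F [6,7,2]
F [6,1,2]
F [6,1,5]
H [6,1,5]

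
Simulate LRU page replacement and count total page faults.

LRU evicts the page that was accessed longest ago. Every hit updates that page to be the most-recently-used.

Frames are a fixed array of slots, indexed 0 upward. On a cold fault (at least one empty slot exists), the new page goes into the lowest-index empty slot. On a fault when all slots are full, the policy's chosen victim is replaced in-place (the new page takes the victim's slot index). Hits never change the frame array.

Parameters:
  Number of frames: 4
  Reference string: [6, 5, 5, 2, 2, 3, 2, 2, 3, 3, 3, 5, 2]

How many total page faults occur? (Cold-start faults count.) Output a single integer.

Answer: 4

Derivation:
Step 0: ref 6 → FAULT, frames=[6,-,-,-]
Step 1: ref 5 → FAULT, frames=[6,5,-,-]
Step 2: ref 5 → HIT, frames=[6,5,-,-]
Step 3: ref 2 → FAULT, frames=[6,5,2,-]
Step 4: ref 2 → HIT, frames=[6,5,2,-]
Step 5: ref 3 → FAULT, frames=[6,5,2,3]
Step 6: ref 2 → HIT, frames=[6,5,2,3]
Step 7: ref 2 → HIT, frames=[6,5,2,3]
Step 8: ref 3 → HIT, frames=[6,5,2,3]
Step 9: ref 3 → HIT, frames=[6,5,2,3]
Step 10: ref 3 → HIT, frames=[6,5,2,3]
Step 11: ref 5 → HIT, frames=[6,5,2,3]
Step 12: ref 2 → HIT, frames=[6,5,2,3]
Total faults: 4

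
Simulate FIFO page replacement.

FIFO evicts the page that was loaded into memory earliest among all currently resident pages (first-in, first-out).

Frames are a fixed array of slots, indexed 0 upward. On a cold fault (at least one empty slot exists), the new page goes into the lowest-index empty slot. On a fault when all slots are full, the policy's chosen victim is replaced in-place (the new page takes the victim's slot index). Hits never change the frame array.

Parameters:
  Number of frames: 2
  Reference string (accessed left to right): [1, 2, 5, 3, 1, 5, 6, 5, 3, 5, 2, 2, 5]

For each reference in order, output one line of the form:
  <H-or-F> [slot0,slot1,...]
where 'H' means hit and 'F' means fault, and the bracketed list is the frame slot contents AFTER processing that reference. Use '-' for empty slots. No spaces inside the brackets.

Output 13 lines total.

F [1,-]
F [1,2]
F [5,2]
F [5,3]
F [1,3]
F [1,5]
F [6,5]
H [6,5]
F [6,3]
F [5,3]
F [5,2]
H [5,2]
H [5,2]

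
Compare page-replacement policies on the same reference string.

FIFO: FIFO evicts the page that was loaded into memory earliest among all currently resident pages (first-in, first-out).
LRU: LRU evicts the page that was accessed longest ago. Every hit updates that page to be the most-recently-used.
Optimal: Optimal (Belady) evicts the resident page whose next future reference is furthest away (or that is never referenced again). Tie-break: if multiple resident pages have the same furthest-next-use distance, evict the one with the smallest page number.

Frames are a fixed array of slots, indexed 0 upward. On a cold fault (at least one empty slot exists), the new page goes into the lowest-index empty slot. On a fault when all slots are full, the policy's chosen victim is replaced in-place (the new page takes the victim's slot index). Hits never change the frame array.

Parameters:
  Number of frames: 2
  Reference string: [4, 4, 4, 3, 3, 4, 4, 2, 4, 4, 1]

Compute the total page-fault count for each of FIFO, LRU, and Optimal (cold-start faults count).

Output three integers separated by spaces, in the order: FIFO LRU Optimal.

--- FIFO ---
  step 0: ref 4 -> FAULT, frames=[4,-] (faults so far: 1)
  step 1: ref 4 -> HIT, frames=[4,-] (faults so far: 1)
  step 2: ref 4 -> HIT, frames=[4,-] (faults so far: 1)
  step 3: ref 3 -> FAULT, frames=[4,3] (faults so far: 2)
  step 4: ref 3 -> HIT, frames=[4,3] (faults so far: 2)
  step 5: ref 4 -> HIT, frames=[4,3] (faults so far: 2)
  step 6: ref 4 -> HIT, frames=[4,3] (faults so far: 2)
  step 7: ref 2 -> FAULT, evict 4, frames=[2,3] (faults so far: 3)
  step 8: ref 4 -> FAULT, evict 3, frames=[2,4] (faults so far: 4)
  step 9: ref 4 -> HIT, frames=[2,4] (faults so far: 4)
  step 10: ref 1 -> FAULT, evict 2, frames=[1,4] (faults so far: 5)
  FIFO total faults: 5
--- LRU ---
  step 0: ref 4 -> FAULT, frames=[4,-] (faults so far: 1)
  step 1: ref 4 -> HIT, frames=[4,-] (faults so far: 1)
  step 2: ref 4 -> HIT, frames=[4,-] (faults so far: 1)
  step 3: ref 3 -> FAULT, frames=[4,3] (faults so far: 2)
  step 4: ref 3 -> HIT, frames=[4,3] (faults so far: 2)
  step 5: ref 4 -> HIT, frames=[4,3] (faults so far: 2)
  step 6: ref 4 -> HIT, frames=[4,3] (faults so far: 2)
  step 7: ref 2 -> FAULT, evict 3, frames=[4,2] (faults so far: 3)
  step 8: ref 4 -> HIT, frames=[4,2] (faults so far: 3)
  step 9: ref 4 -> HIT, frames=[4,2] (faults so far: 3)
  step 10: ref 1 -> FAULT, evict 2, frames=[4,1] (faults so far: 4)
  LRU total faults: 4
--- Optimal ---
  step 0: ref 4 -> FAULT, frames=[4,-] (faults so far: 1)
  step 1: ref 4 -> HIT, frames=[4,-] (faults so far: 1)
  step 2: ref 4 -> HIT, frames=[4,-] (faults so far: 1)
  step 3: ref 3 -> FAULT, frames=[4,3] (faults so far: 2)
  step 4: ref 3 -> HIT, frames=[4,3] (faults so far: 2)
  step 5: ref 4 -> HIT, frames=[4,3] (faults so far: 2)
  step 6: ref 4 -> HIT, frames=[4,3] (faults so far: 2)
  step 7: ref 2 -> FAULT, evict 3, frames=[4,2] (faults so far: 3)
  step 8: ref 4 -> HIT, frames=[4,2] (faults so far: 3)
  step 9: ref 4 -> HIT, frames=[4,2] (faults so far: 3)
  step 10: ref 1 -> FAULT, evict 2, frames=[4,1] (faults so far: 4)
  Optimal total faults: 4

Answer: 5 4 4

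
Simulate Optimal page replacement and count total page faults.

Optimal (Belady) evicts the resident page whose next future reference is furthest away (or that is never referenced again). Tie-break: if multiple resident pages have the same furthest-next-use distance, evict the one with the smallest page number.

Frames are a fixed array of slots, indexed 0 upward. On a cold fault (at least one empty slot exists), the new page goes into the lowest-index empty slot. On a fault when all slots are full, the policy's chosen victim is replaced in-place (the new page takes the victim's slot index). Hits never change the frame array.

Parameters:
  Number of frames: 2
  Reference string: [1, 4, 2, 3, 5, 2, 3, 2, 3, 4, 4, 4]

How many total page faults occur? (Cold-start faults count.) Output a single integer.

Step 0: ref 1 → FAULT, frames=[1,-]
Step 1: ref 4 → FAULT, frames=[1,4]
Step 2: ref 2 → FAULT (evict 1), frames=[2,4]
Step 3: ref 3 → FAULT (evict 4), frames=[2,3]
Step 4: ref 5 → FAULT (evict 3), frames=[2,5]
Step 5: ref 2 → HIT, frames=[2,5]
Step 6: ref 3 → FAULT (evict 5), frames=[2,3]
Step 7: ref 2 → HIT, frames=[2,3]
Step 8: ref 3 → HIT, frames=[2,3]
Step 9: ref 4 → FAULT (evict 2), frames=[4,3]
Step 10: ref 4 → HIT, frames=[4,3]
Step 11: ref 4 → HIT, frames=[4,3]
Total faults: 7

Answer: 7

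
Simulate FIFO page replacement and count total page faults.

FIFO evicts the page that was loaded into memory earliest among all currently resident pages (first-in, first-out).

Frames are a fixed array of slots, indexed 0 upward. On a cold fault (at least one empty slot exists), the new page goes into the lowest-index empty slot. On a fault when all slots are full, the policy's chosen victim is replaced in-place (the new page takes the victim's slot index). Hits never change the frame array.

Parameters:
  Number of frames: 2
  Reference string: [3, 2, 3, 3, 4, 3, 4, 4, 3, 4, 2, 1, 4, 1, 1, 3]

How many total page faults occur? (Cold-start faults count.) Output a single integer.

Step 0: ref 3 → FAULT, frames=[3,-]
Step 1: ref 2 → FAULT, frames=[3,2]
Step 2: ref 3 → HIT, frames=[3,2]
Step 3: ref 3 → HIT, frames=[3,2]
Step 4: ref 4 → FAULT (evict 3), frames=[4,2]
Step 5: ref 3 → FAULT (evict 2), frames=[4,3]
Step 6: ref 4 → HIT, frames=[4,3]
Step 7: ref 4 → HIT, frames=[4,3]
Step 8: ref 3 → HIT, frames=[4,3]
Step 9: ref 4 → HIT, frames=[4,3]
Step 10: ref 2 → FAULT (evict 4), frames=[2,3]
Step 11: ref 1 → FAULT (evict 3), frames=[2,1]
Step 12: ref 4 → FAULT (evict 2), frames=[4,1]
Step 13: ref 1 → HIT, frames=[4,1]
Step 14: ref 1 → HIT, frames=[4,1]
Step 15: ref 3 → FAULT (evict 1), frames=[4,3]
Total faults: 8

Answer: 8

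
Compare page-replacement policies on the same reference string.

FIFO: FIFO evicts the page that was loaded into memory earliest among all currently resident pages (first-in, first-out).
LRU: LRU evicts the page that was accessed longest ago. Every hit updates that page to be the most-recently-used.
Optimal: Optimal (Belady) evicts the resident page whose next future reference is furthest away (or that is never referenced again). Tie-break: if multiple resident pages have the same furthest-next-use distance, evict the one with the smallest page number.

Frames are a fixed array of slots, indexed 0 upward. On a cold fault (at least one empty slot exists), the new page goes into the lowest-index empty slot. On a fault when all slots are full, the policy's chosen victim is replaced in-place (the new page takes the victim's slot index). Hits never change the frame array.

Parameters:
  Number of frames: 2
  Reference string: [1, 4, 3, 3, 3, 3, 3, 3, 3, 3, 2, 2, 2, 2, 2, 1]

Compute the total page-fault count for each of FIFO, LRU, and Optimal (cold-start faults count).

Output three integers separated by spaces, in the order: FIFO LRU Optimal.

--- FIFO ---
  step 0: ref 1 -> FAULT, frames=[1,-] (faults so far: 1)
  step 1: ref 4 -> FAULT, frames=[1,4] (faults so far: 2)
  step 2: ref 3 -> FAULT, evict 1, frames=[3,4] (faults so far: 3)
  step 3: ref 3 -> HIT, frames=[3,4] (faults so far: 3)
  step 4: ref 3 -> HIT, frames=[3,4] (faults so far: 3)
  step 5: ref 3 -> HIT, frames=[3,4] (faults so far: 3)
  step 6: ref 3 -> HIT, frames=[3,4] (faults so far: 3)
  step 7: ref 3 -> HIT, frames=[3,4] (faults so far: 3)
  step 8: ref 3 -> HIT, frames=[3,4] (faults so far: 3)
  step 9: ref 3 -> HIT, frames=[3,4] (faults so far: 3)
  step 10: ref 2 -> FAULT, evict 4, frames=[3,2] (faults so far: 4)
  step 11: ref 2 -> HIT, frames=[3,2] (faults so far: 4)
  step 12: ref 2 -> HIT, frames=[3,2] (faults so far: 4)
  step 13: ref 2 -> HIT, frames=[3,2] (faults so far: 4)
  step 14: ref 2 -> HIT, frames=[3,2] (faults so far: 4)
  step 15: ref 1 -> FAULT, evict 3, frames=[1,2] (faults so far: 5)
  FIFO total faults: 5
--- LRU ---
  step 0: ref 1 -> FAULT, frames=[1,-] (faults so far: 1)
  step 1: ref 4 -> FAULT, frames=[1,4] (faults so far: 2)
  step 2: ref 3 -> FAULT, evict 1, frames=[3,4] (faults so far: 3)
  step 3: ref 3 -> HIT, frames=[3,4] (faults so far: 3)
  step 4: ref 3 -> HIT, frames=[3,4] (faults so far: 3)
  step 5: ref 3 -> HIT, frames=[3,4] (faults so far: 3)
  step 6: ref 3 -> HIT, frames=[3,4] (faults so far: 3)
  step 7: ref 3 -> HIT, frames=[3,4] (faults so far: 3)
  step 8: ref 3 -> HIT, frames=[3,4] (faults so far: 3)
  step 9: ref 3 -> HIT, frames=[3,4] (faults so far: 3)
  step 10: ref 2 -> FAULT, evict 4, frames=[3,2] (faults so far: 4)
  step 11: ref 2 -> HIT, frames=[3,2] (faults so far: 4)
  step 12: ref 2 -> HIT, frames=[3,2] (faults so far: 4)
  step 13: ref 2 -> HIT, frames=[3,2] (faults so far: 4)
  step 14: ref 2 -> HIT, frames=[3,2] (faults so far: 4)
  step 15: ref 1 -> FAULT, evict 3, frames=[1,2] (faults so far: 5)
  LRU total faults: 5
--- Optimal ---
  step 0: ref 1 -> FAULT, frames=[1,-] (faults so far: 1)
  step 1: ref 4 -> FAULT, frames=[1,4] (faults so far: 2)
  step 2: ref 3 -> FAULT, evict 4, frames=[1,3] (faults so far: 3)
  step 3: ref 3 -> HIT, frames=[1,3] (faults so far: 3)
  step 4: ref 3 -> HIT, frames=[1,3] (faults so far: 3)
  step 5: ref 3 -> HIT, frames=[1,3] (faults so far: 3)
  step 6: ref 3 -> HIT, frames=[1,3] (faults so far: 3)
  step 7: ref 3 -> HIT, frames=[1,3] (faults so far: 3)
  step 8: ref 3 -> HIT, frames=[1,3] (faults so far: 3)
  step 9: ref 3 -> HIT, frames=[1,3] (faults so far: 3)
  step 10: ref 2 -> FAULT, evict 3, frames=[1,2] (faults so far: 4)
  step 11: ref 2 -> HIT, frames=[1,2] (faults so far: 4)
  step 12: ref 2 -> HIT, frames=[1,2] (faults so far: 4)
  step 13: ref 2 -> HIT, frames=[1,2] (faults so far: 4)
  step 14: ref 2 -> HIT, frames=[1,2] (faults so far: 4)
  step 15: ref 1 -> HIT, frames=[1,2] (faults so far: 4)
  Optimal total faults: 4

Answer: 5 5 4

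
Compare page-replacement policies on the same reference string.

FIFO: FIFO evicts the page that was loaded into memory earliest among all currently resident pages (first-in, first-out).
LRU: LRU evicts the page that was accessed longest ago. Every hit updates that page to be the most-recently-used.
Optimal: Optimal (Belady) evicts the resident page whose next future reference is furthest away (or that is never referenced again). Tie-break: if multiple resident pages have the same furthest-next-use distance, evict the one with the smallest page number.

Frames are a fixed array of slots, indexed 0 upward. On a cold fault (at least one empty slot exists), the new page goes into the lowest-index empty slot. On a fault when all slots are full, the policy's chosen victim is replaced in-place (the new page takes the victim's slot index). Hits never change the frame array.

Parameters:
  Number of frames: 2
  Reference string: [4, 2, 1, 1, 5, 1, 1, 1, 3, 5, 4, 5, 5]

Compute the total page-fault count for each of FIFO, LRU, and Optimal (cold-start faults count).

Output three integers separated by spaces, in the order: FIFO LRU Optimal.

Answer: 7 7 6

Derivation:
--- FIFO ---
  step 0: ref 4 -> FAULT, frames=[4,-] (faults so far: 1)
  step 1: ref 2 -> FAULT, frames=[4,2] (faults so far: 2)
  step 2: ref 1 -> FAULT, evict 4, frames=[1,2] (faults so far: 3)
  step 3: ref 1 -> HIT, frames=[1,2] (faults so far: 3)
  step 4: ref 5 -> FAULT, evict 2, frames=[1,5] (faults so far: 4)
  step 5: ref 1 -> HIT, frames=[1,5] (faults so far: 4)
  step 6: ref 1 -> HIT, frames=[1,5] (faults so far: 4)
  step 7: ref 1 -> HIT, frames=[1,5] (faults so far: 4)
  step 8: ref 3 -> FAULT, evict 1, frames=[3,5] (faults so far: 5)
  step 9: ref 5 -> HIT, frames=[3,5] (faults so far: 5)
  step 10: ref 4 -> FAULT, evict 5, frames=[3,4] (faults so far: 6)
  step 11: ref 5 -> FAULT, evict 3, frames=[5,4] (faults so far: 7)
  step 12: ref 5 -> HIT, frames=[5,4] (faults so far: 7)
  FIFO total faults: 7
--- LRU ---
  step 0: ref 4 -> FAULT, frames=[4,-] (faults so far: 1)
  step 1: ref 2 -> FAULT, frames=[4,2] (faults so far: 2)
  step 2: ref 1 -> FAULT, evict 4, frames=[1,2] (faults so far: 3)
  step 3: ref 1 -> HIT, frames=[1,2] (faults so far: 3)
  step 4: ref 5 -> FAULT, evict 2, frames=[1,5] (faults so far: 4)
  step 5: ref 1 -> HIT, frames=[1,5] (faults so far: 4)
  step 6: ref 1 -> HIT, frames=[1,5] (faults so far: 4)
  step 7: ref 1 -> HIT, frames=[1,5] (faults so far: 4)
  step 8: ref 3 -> FAULT, evict 5, frames=[1,3] (faults so far: 5)
  step 9: ref 5 -> FAULT, evict 1, frames=[5,3] (faults so far: 6)
  step 10: ref 4 -> FAULT, evict 3, frames=[5,4] (faults so far: 7)
  step 11: ref 5 -> HIT, frames=[5,4] (faults so far: 7)
  step 12: ref 5 -> HIT, frames=[5,4] (faults so far: 7)
  LRU total faults: 7
--- Optimal ---
  step 0: ref 4 -> FAULT, frames=[4,-] (faults so far: 1)
  step 1: ref 2 -> FAULT, frames=[4,2] (faults so far: 2)
  step 2: ref 1 -> FAULT, evict 2, frames=[4,1] (faults so far: 3)
  step 3: ref 1 -> HIT, frames=[4,1] (faults so far: 3)
  step 4: ref 5 -> FAULT, evict 4, frames=[5,1] (faults so far: 4)
  step 5: ref 1 -> HIT, frames=[5,1] (faults so far: 4)
  step 6: ref 1 -> HIT, frames=[5,1] (faults so far: 4)
  step 7: ref 1 -> HIT, frames=[5,1] (faults so far: 4)
  step 8: ref 3 -> FAULT, evict 1, frames=[5,3] (faults so far: 5)
  step 9: ref 5 -> HIT, frames=[5,3] (faults so far: 5)
  step 10: ref 4 -> FAULT, evict 3, frames=[5,4] (faults so far: 6)
  step 11: ref 5 -> HIT, frames=[5,4] (faults so far: 6)
  step 12: ref 5 -> HIT, frames=[5,4] (faults so far: 6)
  Optimal total faults: 6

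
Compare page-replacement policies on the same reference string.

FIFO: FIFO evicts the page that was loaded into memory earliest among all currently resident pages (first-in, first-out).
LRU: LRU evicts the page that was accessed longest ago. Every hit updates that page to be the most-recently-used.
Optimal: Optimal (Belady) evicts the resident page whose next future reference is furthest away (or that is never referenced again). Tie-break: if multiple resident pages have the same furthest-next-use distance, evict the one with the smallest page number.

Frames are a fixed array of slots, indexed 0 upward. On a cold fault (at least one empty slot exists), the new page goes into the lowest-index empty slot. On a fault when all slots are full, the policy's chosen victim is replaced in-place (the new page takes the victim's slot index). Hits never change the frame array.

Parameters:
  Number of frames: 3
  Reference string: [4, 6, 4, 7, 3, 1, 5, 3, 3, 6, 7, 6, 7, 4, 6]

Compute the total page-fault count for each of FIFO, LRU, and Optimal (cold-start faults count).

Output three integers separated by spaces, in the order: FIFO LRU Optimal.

Answer: 9 9 8

Derivation:
--- FIFO ---
  step 0: ref 4 -> FAULT, frames=[4,-,-] (faults so far: 1)
  step 1: ref 6 -> FAULT, frames=[4,6,-] (faults so far: 2)
  step 2: ref 4 -> HIT, frames=[4,6,-] (faults so far: 2)
  step 3: ref 7 -> FAULT, frames=[4,6,7] (faults so far: 3)
  step 4: ref 3 -> FAULT, evict 4, frames=[3,6,7] (faults so far: 4)
  step 5: ref 1 -> FAULT, evict 6, frames=[3,1,7] (faults so far: 5)
  step 6: ref 5 -> FAULT, evict 7, frames=[3,1,5] (faults so far: 6)
  step 7: ref 3 -> HIT, frames=[3,1,5] (faults so far: 6)
  step 8: ref 3 -> HIT, frames=[3,1,5] (faults so far: 6)
  step 9: ref 6 -> FAULT, evict 3, frames=[6,1,5] (faults so far: 7)
  step 10: ref 7 -> FAULT, evict 1, frames=[6,7,5] (faults so far: 8)
  step 11: ref 6 -> HIT, frames=[6,7,5] (faults so far: 8)
  step 12: ref 7 -> HIT, frames=[6,7,5] (faults so far: 8)
  step 13: ref 4 -> FAULT, evict 5, frames=[6,7,4] (faults so far: 9)
  step 14: ref 6 -> HIT, frames=[6,7,4] (faults so far: 9)
  FIFO total faults: 9
--- LRU ---
  step 0: ref 4 -> FAULT, frames=[4,-,-] (faults so far: 1)
  step 1: ref 6 -> FAULT, frames=[4,6,-] (faults so far: 2)
  step 2: ref 4 -> HIT, frames=[4,6,-] (faults so far: 2)
  step 3: ref 7 -> FAULT, frames=[4,6,7] (faults so far: 3)
  step 4: ref 3 -> FAULT, evict 6, frames=[4,3,7] (faults so far: 4)
  step 5: ref 1 -> FAULT, evict 4, frames=[1,3,7] (faults so far: 5)
  step 6: ref 5 -> FAULT, evict 7, frames=[1,3,5] (faults so far: 6)
  step 7: ref 3 -> HIT, frames=[1,3,5] (faults so far: 6)
  step 8: ref 3 -> HIT, frames=[1,3,5] (faults so far: 6)
  step 9: ref 6 -> FAULT, evict 1, frames=[6,3,5] (faults so far: 7)
  step 10: ref 7 -> FAULT, evict 5, frames=[6,3,7] (faults so far: 8)
  step 11: ref 6 -> HIT, frames=[6,3,7] (faults so far: 8)
  step 12: ref 7 -> HIT, frames=[6,3,7] (faults so far: 8)
  step 13: ref 4 -> FAULT, evict 3, frames=[6,4,7] (faults so far: 9)
  step 14: ref 6 -> HIT, frames=[6,4,7] (faults so far: 9)
  LRU total faults: 9
--- Optimal ---
  step 0: ref 4 -> FAULT, frames=[4,-,-] (faults so far: 1)
  step 1: ref 6 -> FAULT, frames=[4,6,-] (faults so far: 2)
  step 2: ref 4 -> HIT, frames=[4,6,-] (faults so far: 2)
  step 3: ref 7 -> FAULT, frames=[4,6,7] (faults so far: 3)
  step 4: ref 3 -> FAULT, evict 4, frames=[3,6,7] (faults so far: 4)
  step 5: ref 1 -> FAULT, evict 7, frames=[3,6,1] (faults so far: 5)
  step 6: ref 5 -> FAULT, evict 1, frames=[3,6,5] (faults so far: 6)
  step 7: ref 3 -> HIT, frames=[3,6,5] (faults so far: 6)
  step 8: ref 3 -> HIT, frames=[3,6,5] (faults so far: 6)
  step 9: ref 6 -> HIT, frames=[3,6,5] (faults so far: 6)
  step 10: ref 7 -> FAULT, evict 3, frames=[7,6,5] (faults so far: 7)
  step 11: ref 6 -> HIT, frames=[7,6,5] (faults so far: 7)
  step 12: ref 7 -> HIT, frames=[7,6,5] (faults so far: 7)
  step 13: ref 4 -> FAULT, evict 5, frames=[7,6,4] (faults so far: 8)
  step 14: ref 6 -> HIT, frames=[7,6,4] (faults so far: 8)
  Optimal total faults: 8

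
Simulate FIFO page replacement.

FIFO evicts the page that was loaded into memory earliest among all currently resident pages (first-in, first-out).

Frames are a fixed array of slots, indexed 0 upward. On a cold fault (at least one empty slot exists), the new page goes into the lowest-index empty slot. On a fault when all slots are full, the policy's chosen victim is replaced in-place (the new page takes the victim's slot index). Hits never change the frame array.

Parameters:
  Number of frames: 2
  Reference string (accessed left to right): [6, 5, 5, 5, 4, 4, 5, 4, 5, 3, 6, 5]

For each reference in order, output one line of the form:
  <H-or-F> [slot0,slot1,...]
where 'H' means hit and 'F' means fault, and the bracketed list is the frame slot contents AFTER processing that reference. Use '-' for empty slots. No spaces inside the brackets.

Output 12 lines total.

F [6,-]
F [6,5]
H [6,5]
H [6,5]
F [4,5]
H [4,5]
H [4,5]
H [4,5]
H [4,5]
F [4,3]
F [6,3]
F [6,5]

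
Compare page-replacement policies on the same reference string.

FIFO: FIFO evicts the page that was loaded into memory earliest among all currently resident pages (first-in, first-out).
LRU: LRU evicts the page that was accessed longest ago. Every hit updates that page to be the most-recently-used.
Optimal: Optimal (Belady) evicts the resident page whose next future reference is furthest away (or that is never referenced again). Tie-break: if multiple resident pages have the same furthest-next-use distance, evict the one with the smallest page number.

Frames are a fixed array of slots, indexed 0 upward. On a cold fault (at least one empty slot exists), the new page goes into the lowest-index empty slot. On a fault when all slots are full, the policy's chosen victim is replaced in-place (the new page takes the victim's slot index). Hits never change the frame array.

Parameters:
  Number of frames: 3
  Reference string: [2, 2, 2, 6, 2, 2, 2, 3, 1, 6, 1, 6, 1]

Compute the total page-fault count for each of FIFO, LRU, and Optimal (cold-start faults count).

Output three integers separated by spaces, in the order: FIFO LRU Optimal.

Answer: 4 5 4

Derivation:
--- FIFO ---
  step 0: ref 2 -> FAULT, frames=[2,-,-] (faults so far: 1)
  step 1: ref 2 -> HIT, frames=[2,-,-] (faults so far: 1)
  step 2: ref 2 -> HIT, frames=[2,-,-] (faults so far: 1)
  step 3: ref 6 -> FAULT, frames=[2,6,-] (faults so far: 2)
  step 4: ref 2 -> HIT, frames=[2,6,-] (faults so far: 2)
  step 5: ref 2 -> HIT, frames=[2,6,-] (faults so far: 2)
  step 6: ref 2 -> HIT, frames=[2,6,-] (faults so far: 2)
  step 7: ref 3 -> FAULT, frames=[2,6,3] (faults so far: 3)
  step 8: ref 1 -> FAULT, evict 2, frames=[1,6,3] (faults so far: 4)
  step 9: ref 6 -> HIT, frames=[1,6,3] (faults so far: 4)
  step 10: ref 1 -> HIT, frames=[1,6,3] (faults so far: 4)
  step 11: ref 6 -> HIT, frames=[1,6,3] (faults so far: 4)
  step 12: ref 1 -> HIT, frames=[1,6,3] (faults so far: 4)
  FIFO total faults: 4
--- LRU ---
  step 0: ref 2 -> FAULT, frames=[2,-,-] (faults so far: 1)
  step 1: ref 2 -> HIT, frames=[2,-,-] (faults so far: 1)
  step 2: ref 2 -> HIT, frames=[2,-,-] (faults so far: 1)
  step 3: ref 6 -> FAULT, frames=[2,6,-] (faults so far: 2)
  step 4: ref 2 -> HIT, frames=[2,6,-] (faults so far: 2)
  step 5: ref 2 -> HIT, frames=[2,6,-] (faults so far: 2)
  step 6: ref 2 -> HIT, frames=[2,6,-] (faults so far: 2)
  step 7: ref 3 -> FAULT, frames=[2,6,3] (faults so far: 3)
  step 8: ref 1 -> FAULT, evict 6, frames=[2,1,3] (faults so far: 4)
  step 9: ref 6 -> FAULT, evict 2, frames=[6,1,3] (faults so far: 5)
  step 10: ref 1 -> HIT, frames=[6,1,3] (faults so far: 5)
  step 11: ref 6 -> HIT, frames=[6,1,3] (faults so far: 5)
  step 12: ref 1 -> HIT, frames=[6,1,3] (faults so far: 5)
  LRU total faults: 5
--- Optimal ---
  step 0: ref 2 -> FAULT, frames=[2,-,-] (faults so far: 1)
  step 1: ref 2 -> HIT, frames=[2,-,-] (faults so far: 1)
  step 2: ref 2 -> HIT, frames=[2,-,-] (faults so far: 1)
  step 3: ref 6 -> FAULT, frames=[2,6,-] (faults so far: 2)
  step 4: ref 2 -> HIT, frames=[2,6,-] (faults so far: 2)
  step 5: ref 2 -> HIT, frames=[2,6,-] (faults so far: 2)
  step 6: ref 2 -> HIT, frames=[2,6,-] (faults so far: 2)
  step 7: ref 3 -> FAULT, frames=[2,6,3] (faults so far: 3)
  step 8: ref 1 -> FAULT, evict 2, frames=[1,6,3] (faults so far: 4)
  step 9: ref 6 -> HIT, frames=[1,6,3] (faults so far: 4)
  step 10: ref 1 -> HIT, frames=[1,6,3] (faults so far: 4)
  step 11: ref 6 -> HIT, frames=[1,6,3] (faults so far: 4)
  step 12: ref 1 -> HIT, frames=[1,6,3] (faults so far: 4)
  Optimal total faults: 4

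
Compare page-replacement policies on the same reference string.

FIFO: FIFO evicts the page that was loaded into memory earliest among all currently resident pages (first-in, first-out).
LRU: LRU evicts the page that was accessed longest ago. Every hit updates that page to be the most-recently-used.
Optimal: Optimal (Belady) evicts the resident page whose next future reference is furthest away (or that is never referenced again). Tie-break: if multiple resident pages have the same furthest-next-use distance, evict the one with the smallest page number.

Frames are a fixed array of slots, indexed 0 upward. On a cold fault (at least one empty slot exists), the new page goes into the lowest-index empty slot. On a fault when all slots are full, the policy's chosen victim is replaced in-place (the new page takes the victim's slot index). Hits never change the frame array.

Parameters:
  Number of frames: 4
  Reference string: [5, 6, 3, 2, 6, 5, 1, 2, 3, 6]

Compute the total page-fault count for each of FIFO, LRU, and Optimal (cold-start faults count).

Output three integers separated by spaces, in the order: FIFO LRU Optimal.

--- FIFO ---
  step 0: ref 5 -> FAULT, frames=[5,-,-,-] (faults so far: 1)
  step 1: ref 6 -> FAULT, frames=[5,6,-,-] (faults so far: 2)
  step 2: ref 3 -> FAULT, frames=[5,6,3,-] (faults so far: 3)
  step 3: ref 2 -> FAULT, frames=[5,6,3,2] (faults so far: 4)
  step 4: ref 6 -> HIT, frames=[5,6,3,2] (faults so far: 4)
  step 5: ref 5 -> HIT, frames=[5,6,3,2] (faults so far: 4)
  step 6: ref 1 -> FAULT, evict 5, frames=[1,6,3,2] (faults so far: 5)
  step 7: ref 2 -> HIT, frames=[1,6,3,2] (faults so far: 5)
  step 8: ref 3 -> HIT, frames=[1,6,3,2] (faults so far: 5)
  step 9: ref 6 -> HIT, frames=[1,6,3,2] (faults so far: 5)
  FIFO total faults: 5
--- LRU ---
  step 0: ref 5 -> FAULT, frames=[5,-,-,-] (faults so far: 1)
  step 1: ref 6 -> FAULT, frames=[5,6,-,-] (faults so far: 2)
  step 2: ref 3 -> FAULT, frames=[5,6,3,-] (faults so far: 3)
  step 3: ref 2 -> FAULT, frames=[5,6,3,2] (faults so far: 4)
  step 4: ref 6 -> HIT, frames=[5,6,3,2] (faults so far: 4)
  step 5: ref 5 -> HIT, frames=[5,6,3,2] (faults so far: 4)
  step 6: ref 1 -> FAULT, evict 3, frames=[5,6,1,2] (faults so far: 5)
  step 7: ref 2 -> HIT, frames=[5,6,1,2] (faults so far: 5)
  step 8: ref 3 -> FAULT, evict 6, frames=[5,3,1,2] (faults so far: 6)
  step 9: ref 6 -> FAULT, evict 5, frames=[6,3,1,2] (faults so far: 7)
  LRU total faults: 7
--- Optimal ---
  step 0: ref 5 -> FAULT, frames=[5,-,-,-] (faults so far: 1)
  step 1: ref 6 -> FAULT, frames=[5,6,-,-] (faults so far: 2)
  step 2: ref 3 -> FAULT, frames=[5,6,3,-] (faults so far: 3)
  step 3: ref 2 -> FAULT, frames=[5,6,3,2] (faults so far: 4)
  step 4: ref 6 -> HIT, frames=[5,6,3,2] (faults so far: 4)
  step 5: ref 5 -> HIT, frames=[5,6,3,2] (faults so far: 4)
  step 6: ref 1 -> FAULT, evict 5, frames=[1,6,3,2] (faults so far: 5)
  step 7: ref 2 -> HIT, frames=[1,6,3,2] (faults so far: 5)
  step 8: ref 3 -> HIT, frames=[1,6,3,2] (faults so far: 5)
  step 9: ref 6 -> HIT, frames=[1,6,3,2] (faults so far: 5)
  Optimal total faults: 5

Answer: 5 7 5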